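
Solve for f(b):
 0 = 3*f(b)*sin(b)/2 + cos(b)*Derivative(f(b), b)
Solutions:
 f(b) = C1*cos(b)^(3/2)


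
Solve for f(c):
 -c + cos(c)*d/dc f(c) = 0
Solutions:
 f(c) = C1 + Integral(c/cos(c), c)


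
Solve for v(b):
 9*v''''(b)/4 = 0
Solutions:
 v(b) = C1 + C2*b + C3*b^2 + C4*b^3


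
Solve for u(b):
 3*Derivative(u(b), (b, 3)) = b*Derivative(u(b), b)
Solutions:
 u(b) = C1 + Integral(C2*airyai(3^(2/3)*b/3) + C3*airybi(3^(2/3)*b/3), b)


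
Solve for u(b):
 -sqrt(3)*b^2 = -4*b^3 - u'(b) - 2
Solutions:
 u(b) = C1 - b^4 + sqrt(3)*b^3/3 - 2*b


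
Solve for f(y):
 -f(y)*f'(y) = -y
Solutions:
 f(y) = -sqrt(C1 + y^2)
 f(y) = sqrt(C1 + y^2)


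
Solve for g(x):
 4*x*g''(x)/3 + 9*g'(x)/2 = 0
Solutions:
 g(x) = C1 + C2/x^(19/8)


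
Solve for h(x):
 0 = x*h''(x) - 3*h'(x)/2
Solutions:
 h(x) = C1 + C2*x^(5/2)


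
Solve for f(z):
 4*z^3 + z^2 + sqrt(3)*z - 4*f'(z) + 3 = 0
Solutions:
 f(z) = C1 + z^4/4 + z^3/12 + sqrt(3)*z^2/8 + 3*z/4


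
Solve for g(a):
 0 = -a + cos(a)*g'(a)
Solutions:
 g(a) = C1 + Integral(a/cos(a), a)


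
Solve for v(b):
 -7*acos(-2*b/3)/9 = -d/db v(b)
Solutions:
 v(b) = C1 + 7*b*acos(-2*b/3)/9 + 7*sqrt(9 - 4*b^2)/18


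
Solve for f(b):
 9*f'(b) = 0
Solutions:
 f(b) = C1


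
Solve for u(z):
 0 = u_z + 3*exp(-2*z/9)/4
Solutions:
 u(z) = C1 + 27*exp(-2*z/9)/8


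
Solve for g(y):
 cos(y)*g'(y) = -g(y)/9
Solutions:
 g(y) = C1*(sin(y) - 1)^(1/18)/(sin(y) + 1)^(1/18)


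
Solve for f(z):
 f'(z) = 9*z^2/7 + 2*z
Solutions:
 f(z) = C1 + 3*z^3/7 + z^2


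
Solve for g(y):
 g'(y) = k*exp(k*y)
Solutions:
 g(y) = C1 + exp(k*y)


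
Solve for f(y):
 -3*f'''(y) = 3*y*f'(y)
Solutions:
 f(y) = C1 + Integral(C2*airyai(-y) + C3*airybi(-y), y)


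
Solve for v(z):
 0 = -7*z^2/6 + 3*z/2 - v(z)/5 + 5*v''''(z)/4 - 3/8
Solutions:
 v(z) = C1*exp(-sqrt(10)*z/5) + C2*exp(sqrt(10)*z/5) + C3*sin(sqrt(10)*z/5) + C4*cos(sqrt(10)*z/5) - 35*z^2/6 + 15*z/2 - 15/8


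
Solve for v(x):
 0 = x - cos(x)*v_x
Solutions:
 v(x) = C1 + Integral(x/cos(x), x)


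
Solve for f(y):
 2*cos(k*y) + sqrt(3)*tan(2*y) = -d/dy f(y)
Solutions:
 f(y) = C1 - 2*Piecewise((sin(k*y)/k, Ne(k, 0)), (y, True)) + sqrt(3)*log(cos(2*y))/2


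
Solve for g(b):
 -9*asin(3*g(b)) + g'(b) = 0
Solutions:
 Integral(1/asin(3*_y), (_y, g(b))) = C1 + 9*b


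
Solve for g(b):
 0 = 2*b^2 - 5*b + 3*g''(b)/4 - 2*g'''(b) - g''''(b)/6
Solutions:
 g(b) = C1 + C2*b + C3*exp(3*b*(-2 + 3*sqrt(2)/2)) + C4*exp(-3*b*(2 + 3*sqrt(2)/2)) - 2*b^4/9 - 34*b^3/27 - 32*b^2/3


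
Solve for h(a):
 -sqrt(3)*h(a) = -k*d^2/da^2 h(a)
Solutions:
 h(a) = C1*exp(-3^(1/4)*a*sqrt(1/k)) + C2*exp(3^(1/4)*a*sqrt(1/k))


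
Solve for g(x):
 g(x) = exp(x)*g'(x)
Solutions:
 g(x) = C1*exp(-exp(-x))


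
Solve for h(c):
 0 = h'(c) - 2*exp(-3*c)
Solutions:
 h(c) = C1 - 2*exp(-3*c)/3


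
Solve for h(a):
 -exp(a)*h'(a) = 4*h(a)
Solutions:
 h(a) = C1*exp(4*exp(-a))


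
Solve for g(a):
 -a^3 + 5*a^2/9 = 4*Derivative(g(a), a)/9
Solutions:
 g(a) = C1 - 9*a^4/16 + 5*a^3/12


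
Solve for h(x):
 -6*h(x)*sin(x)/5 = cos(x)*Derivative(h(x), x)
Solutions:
 h(x) = C1*cos(x)^(6/5)


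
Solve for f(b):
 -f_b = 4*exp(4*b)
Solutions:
 f(b) = C1 - exp(4*b)


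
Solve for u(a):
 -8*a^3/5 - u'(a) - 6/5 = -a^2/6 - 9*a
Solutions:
 u(a) = C1 - 2*a^4/5 + a^3/18 + 9*a^2/2 - 6*a/5


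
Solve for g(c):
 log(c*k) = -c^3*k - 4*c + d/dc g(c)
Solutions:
 g(c) = C1 + c^4*k/4 + 2*c^2 + c*log(c*k) - c


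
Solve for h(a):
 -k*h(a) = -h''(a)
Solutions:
 h(a) = C1*exp(-a*sqrt(k)) + C2*exp(a*sqrt(k))


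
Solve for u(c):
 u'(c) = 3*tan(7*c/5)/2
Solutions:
 u(c) = C1 - 15*log(cos(7*c/5))/14


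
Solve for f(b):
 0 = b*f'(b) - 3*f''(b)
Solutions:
 f(b) = C1 + C2*erfi(sqrt(6)*b/6)


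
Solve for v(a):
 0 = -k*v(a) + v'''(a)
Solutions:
 v(a) = C1*exp(a*k^(1/3)) + C2*exp(a*k^(1/3)*(-1 + sqrt(3)*I)/2) + C3*exp(-a*k^(1/3)*(1 + sqrt(3)*I)/2)


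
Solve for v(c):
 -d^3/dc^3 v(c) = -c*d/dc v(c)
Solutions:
 v(c) = C1 + Integral(C2*airyai(c) + C3*airybi(c), c)


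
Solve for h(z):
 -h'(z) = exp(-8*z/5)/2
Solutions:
 h(z) = C1 + 5*exp(-8*z/5)/16


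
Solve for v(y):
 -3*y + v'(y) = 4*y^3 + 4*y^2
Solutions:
 v(y) = C1 + y^4 + 4*y^3/3 + 3*y^2/2


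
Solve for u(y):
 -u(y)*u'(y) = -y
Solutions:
 u(y) = -sqrt(C1 + y^2)
 u(y) = sqrt(C1 + y^2)


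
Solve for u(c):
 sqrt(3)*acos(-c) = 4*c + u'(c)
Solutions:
 u(c) = C1 - 2*c^2 + sqrt(3)*(c*acos(-c) + sqrt(1 - c^2))


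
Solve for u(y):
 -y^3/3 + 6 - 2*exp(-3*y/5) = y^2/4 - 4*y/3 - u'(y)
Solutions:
 u(y) = C1 + y^4/12 + y^3/12 - 2*y^2/3 - 6*y - 10*exp(-3*y/5)/3


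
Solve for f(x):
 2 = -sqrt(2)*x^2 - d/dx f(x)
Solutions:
 f(x) = C1 - sqrt(2)*x^3/3 - 2*x


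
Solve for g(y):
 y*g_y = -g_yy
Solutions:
 g(y) = C1 + C2*erf(sqrt(2)*y/2)


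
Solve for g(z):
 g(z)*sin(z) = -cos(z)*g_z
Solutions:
 g(z) = C1*cos(z)


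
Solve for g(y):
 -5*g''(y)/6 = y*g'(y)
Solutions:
 g(y) = C1 + C2*erf(sqrt(15)*y/5)


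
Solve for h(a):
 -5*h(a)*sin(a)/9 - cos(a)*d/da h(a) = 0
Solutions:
 h(a) = C1*cos(a)^(5/9)


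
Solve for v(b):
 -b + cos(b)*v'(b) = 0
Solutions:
 v(b) = C1 + Integral(b/cos(b), b)


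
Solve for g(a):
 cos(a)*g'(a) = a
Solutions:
 g(a) = C1 + Integral(a/cos(a), a)


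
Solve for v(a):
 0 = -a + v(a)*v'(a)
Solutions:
 v(a) = -sqrt(C1 + a^2)
 v(a) = sqrt(C1 + a^2)


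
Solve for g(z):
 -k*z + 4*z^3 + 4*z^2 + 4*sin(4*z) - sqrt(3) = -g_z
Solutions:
 g(z) = C1 + k*z^2/2 - z^4 - 4*z^3/3 + sqrt(3)*z + cos(4*z)


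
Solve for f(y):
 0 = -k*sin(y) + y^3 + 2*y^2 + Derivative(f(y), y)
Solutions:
 f(y) = C1 - k*cos(y) - y^4/4 - 2*y^3/3


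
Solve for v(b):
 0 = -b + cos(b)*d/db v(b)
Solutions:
 v(b) = C1 + Integral(b/cos(b), b)


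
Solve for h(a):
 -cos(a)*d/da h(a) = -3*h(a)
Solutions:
 h(a) = C1*(sin(a) + 1)^(3/2)/(sin(a) - 1)^(3/2)


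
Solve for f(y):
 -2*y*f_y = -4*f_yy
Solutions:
 f(y) = C1 + C2*erfi(y/2)


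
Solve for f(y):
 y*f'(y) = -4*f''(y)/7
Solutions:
 f(y) = C1 + C2*erf(sqrt(14)*y/4)


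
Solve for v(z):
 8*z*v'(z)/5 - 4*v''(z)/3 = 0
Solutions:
 v(z) = C1 + C2*erfi(sqrt(15)*z/5)


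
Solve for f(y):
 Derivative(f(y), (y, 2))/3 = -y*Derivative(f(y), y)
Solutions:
 f(y) = C1 + C2*erf(sqrt(6)*y/2)


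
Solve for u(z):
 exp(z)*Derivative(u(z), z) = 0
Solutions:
 u(z) = C1


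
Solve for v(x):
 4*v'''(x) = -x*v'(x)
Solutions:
 v(x) = C1 + Integral(C2*airyai(-2^(1/3)*x/2) + C3*airybi(-2^(1/3)*x/2), x)


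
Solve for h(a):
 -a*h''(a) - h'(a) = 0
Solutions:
 h(a) = C1 + C2*log(a)


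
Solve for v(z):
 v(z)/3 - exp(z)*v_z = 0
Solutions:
 v(z) = C1*exp(-exp(-z)/3)


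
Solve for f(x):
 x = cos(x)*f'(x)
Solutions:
 f(x) = C1 + Integral(x/cos(x), x)


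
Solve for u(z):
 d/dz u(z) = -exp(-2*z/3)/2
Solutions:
 u(z) = C1 + 3*exp(-2*z/3)/4


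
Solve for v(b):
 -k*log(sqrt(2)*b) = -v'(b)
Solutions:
 v(b) = C1 + b*k*log(b) - b*k + b*k*log(2)/2


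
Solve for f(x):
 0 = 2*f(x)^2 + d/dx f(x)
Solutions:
 f(x) = 1/(C1 + 2*x)


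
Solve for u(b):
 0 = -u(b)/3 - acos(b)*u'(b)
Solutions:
 u(b) = C1*exp(-Integral(1/acos(b), b)/3)


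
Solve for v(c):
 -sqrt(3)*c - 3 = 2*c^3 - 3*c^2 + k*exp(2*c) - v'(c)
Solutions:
 v(c) = C1 + c^4/2 - c^3 + sqrt(3)*c^2/2 + 3*c + k*exp(2*c)/2


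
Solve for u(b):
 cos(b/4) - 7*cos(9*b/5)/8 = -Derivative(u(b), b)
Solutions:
 u(b) = C1 - 4*sin(b/4) + 35*sin(9*b/5)/72


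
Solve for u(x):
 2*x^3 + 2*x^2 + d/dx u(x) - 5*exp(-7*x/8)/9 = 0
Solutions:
 u(x) = C1 - x^4/2 - 2*x^3/3 - 40*exp(-7*x/8)/63


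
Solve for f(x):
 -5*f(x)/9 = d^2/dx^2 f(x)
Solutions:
 f(x) = C1*sin(sqrt(5)*x/3) + C2*cos(sqrt(5)*x/3)


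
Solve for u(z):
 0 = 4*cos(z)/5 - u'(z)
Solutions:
 u(z) = C1 + 4*sin(z)/5


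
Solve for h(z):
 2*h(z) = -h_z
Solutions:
 h(z) = C1*exp(-2*z)


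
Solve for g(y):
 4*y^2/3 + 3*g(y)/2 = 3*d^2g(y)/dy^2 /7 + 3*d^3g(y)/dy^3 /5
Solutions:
 g(y) = C1*exp(-y*(10*10^(2/3)/(21*sqrt(190281) + 9161)^(1/3) + 20 + 10^(1/3)*(21*sqrt(190281) + 9161)^(1/3))/84)*sin(10^(1/3)*sqrt(3)*y*(-(21*sqrt(190281) + 9161)^(1/3) + 10*10^(1/3)/(21*sqrt(190281) + 9161)^(1/3))/84) + C2*exp(-y*(10*10^(2/3)/(21*sqrt(190281) + 9161)^(1/3) + 20 + 10^(1/3)*(21*sqrt(190281) + 9161)^(1/3))/84)*cos(10^(1/3)*sqrt(3)*y*(-(21*sqrt(190281) + 9161)^(1/3) + 10*10^(1/3)/(21*sqrt(190281) + 9161)^(1/3))/84) + C3*exp(y*(-10 + 10*10^(2/3)/(21*sqrt(190281) + 9161)^(1/3) + 10^(1/3)*(21*sqrt(190281) + 9161)^(1/3))/42) - 8*y^2/9 - 32/63


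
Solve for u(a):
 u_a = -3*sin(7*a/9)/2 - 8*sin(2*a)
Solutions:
 u(a) = C1 + 27*cos(7*a/9)/14 + 4*cos(2*a)


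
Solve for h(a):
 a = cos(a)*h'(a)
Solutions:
 h(a) = C1 + Integral(a/cos(a), a)


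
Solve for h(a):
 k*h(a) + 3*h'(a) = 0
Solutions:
 h(a) = C1*exp(-a*k/3)


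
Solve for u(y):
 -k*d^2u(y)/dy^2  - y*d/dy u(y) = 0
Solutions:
 u(y) = C1 + C2*sqrt(k)*erf(sqrt(2)*y*sqrt(1/k)/2)


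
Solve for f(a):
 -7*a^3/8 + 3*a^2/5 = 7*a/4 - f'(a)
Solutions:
 f(a) = C1 + 7*a^4/32 - a^3/5 + 7*a^2/8


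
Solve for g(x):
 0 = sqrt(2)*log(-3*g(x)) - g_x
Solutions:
 -sqrt(2)*Integral(1/(log(-_y) + log(3)), (_y, g(x)))/2 = C1 - x


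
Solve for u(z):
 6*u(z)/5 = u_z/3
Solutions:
 u(z) = C1*exp(18*z/5)


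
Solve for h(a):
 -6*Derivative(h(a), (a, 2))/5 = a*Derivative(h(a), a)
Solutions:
 h(a) = C1 + C2*erf(sqrt(15)*a/6)


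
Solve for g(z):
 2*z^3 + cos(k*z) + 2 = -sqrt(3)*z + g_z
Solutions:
 g(z) = C1 + z^4/2 + sqrt(3)*z^2/2 + 2*z + sin(k*z)/k


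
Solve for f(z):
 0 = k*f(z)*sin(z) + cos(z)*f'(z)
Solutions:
 f(z) = C1*exp(k*log(cos(z)))


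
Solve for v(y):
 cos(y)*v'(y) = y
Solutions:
 v(y) = C1 + Integral(y/cos(y), y)


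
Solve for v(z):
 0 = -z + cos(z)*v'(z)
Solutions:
 v(z) = C1 + Integral(z/cos(z), z)


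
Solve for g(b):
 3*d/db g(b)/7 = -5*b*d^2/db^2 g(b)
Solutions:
 g(b) = C1 + C2*b^(32/35)


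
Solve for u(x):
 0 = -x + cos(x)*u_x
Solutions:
 u(x) = C1 + Integral(x/cos(x), x)


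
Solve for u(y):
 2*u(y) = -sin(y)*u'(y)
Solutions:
 u(y) = C1*(cos(y) + 1)/(cos(y) - 1)


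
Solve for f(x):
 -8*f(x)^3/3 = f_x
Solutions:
 f(x) = -sqrt(6)*sqrt(-1/(C1 - 8*x))/2
 f(x) = sqrt(6)*sqrt(-1/(C1 - 8*x))/2


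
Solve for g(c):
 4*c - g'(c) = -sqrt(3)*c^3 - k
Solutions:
 g(c) = C1 + sqrt(3)*c^4/4 + 2*c^2 + c*k


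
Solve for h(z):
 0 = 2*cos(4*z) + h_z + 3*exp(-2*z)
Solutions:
 h(z) = C1 - sin(4*z)/2 + 3*exp(-2*z)/2


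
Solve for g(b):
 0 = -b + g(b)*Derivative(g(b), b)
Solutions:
 g(b) = -sqrt(C1 + b^2)
 g(b) = sqrt(C1 + b^2)


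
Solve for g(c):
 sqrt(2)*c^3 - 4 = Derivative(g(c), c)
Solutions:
 g(c) = C1 + sqrt(2)*c^4/4 - 4*c


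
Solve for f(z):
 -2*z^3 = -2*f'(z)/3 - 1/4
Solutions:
 f(z) = C1 + 3*z^4/4 - 3*z/8


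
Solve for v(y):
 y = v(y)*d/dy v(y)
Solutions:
 v(y) = -sqrt(C1 + y^2)
 v(y) = sqrt(C1 + y^2)


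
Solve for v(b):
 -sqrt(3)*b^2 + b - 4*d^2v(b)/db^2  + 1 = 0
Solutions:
 v(b) = C1 + C2*b - sqrt(3)*b^4/48 + b^3/24 + b^2/8


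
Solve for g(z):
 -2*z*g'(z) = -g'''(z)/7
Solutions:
 g(z) = C1 + Integral(C2*airyai(14^(1/3)*z) + C3*airybi(14^(1/3)*z), z)


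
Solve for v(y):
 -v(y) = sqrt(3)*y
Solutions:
 v(y) = -sqrt(3)*y


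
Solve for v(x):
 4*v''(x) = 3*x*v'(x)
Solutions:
 v(x) = C1 + C2*erfi(sqrt(6)*x/4)


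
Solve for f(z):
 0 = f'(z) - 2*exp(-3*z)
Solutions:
 f(z) = C1 - 2*exp(-3*z)/3


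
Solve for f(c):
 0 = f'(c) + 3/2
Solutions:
 f(c) = C1 - 3*c/2


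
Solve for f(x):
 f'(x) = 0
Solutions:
 f(x) = C1


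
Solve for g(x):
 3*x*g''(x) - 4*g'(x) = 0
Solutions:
 g(x) = C1 + C2*x^(7/3)


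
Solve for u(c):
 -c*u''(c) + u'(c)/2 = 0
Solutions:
 u(c) = C1 + C2*c^(3/2)


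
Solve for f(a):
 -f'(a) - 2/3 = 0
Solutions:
 f(a) = C1 - 2*a/3


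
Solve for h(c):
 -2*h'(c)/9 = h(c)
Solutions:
 h(c) = C1*exp(-9*c/2)


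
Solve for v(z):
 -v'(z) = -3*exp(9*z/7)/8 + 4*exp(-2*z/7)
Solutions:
 v(z) = C1 + 7*exp(9*z/7)/24 + 14*exp(-2*z/7)


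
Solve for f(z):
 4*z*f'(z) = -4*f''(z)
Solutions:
 f(z) = C1 + C2*erf(sqrt(2)*z/2)


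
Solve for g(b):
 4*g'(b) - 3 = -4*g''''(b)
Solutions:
 g(b) = C1 + C4*exp(-b) + 3*b/4 + (C2*sin(sqrt(3)*b/2) + C3*cos(sqrt(3)*b/2))*exp(b/2)


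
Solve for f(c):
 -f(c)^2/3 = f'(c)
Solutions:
 f(c) = 3/(C1 + c)


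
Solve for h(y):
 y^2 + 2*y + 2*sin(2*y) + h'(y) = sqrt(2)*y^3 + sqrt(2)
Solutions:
 h(y) = C1 + sqrt(2)*y^4/4 - y^3/3 - y^2 + sqrt(2)*y + cos(2*y)


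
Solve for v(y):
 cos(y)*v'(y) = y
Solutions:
 v(y) = C1 + Integral(y/cos(y), y)


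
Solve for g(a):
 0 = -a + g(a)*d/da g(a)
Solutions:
 g(a) = -sqrt(C1 + a^2)
 g(a) = sqrt(C1 + a^2)


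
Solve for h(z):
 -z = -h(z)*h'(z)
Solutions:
 h(z) = -sqrt(C1 + z^2)
 h(z) = sqrt(C1 + z^2)


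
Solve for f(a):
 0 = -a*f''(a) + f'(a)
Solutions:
 f(a) = C1 + C2*a^2


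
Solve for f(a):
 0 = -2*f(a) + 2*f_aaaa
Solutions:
 f(a) = C1*exp(-a) + C2*exp(a) + C3*sin(a) + C4*cos(a)


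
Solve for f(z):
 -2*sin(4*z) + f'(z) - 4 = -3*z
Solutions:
 f(z) = C1 - 3*z^2/2 + 4*z - cos(4*z)/2


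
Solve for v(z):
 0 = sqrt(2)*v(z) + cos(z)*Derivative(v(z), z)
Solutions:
 v(z) = C1*(sin(z) - 1)^(sqrt(2)/2)/(sin(z) + 1)^(sqrt(2)/2)


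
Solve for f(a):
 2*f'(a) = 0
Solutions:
 f(a) = C1


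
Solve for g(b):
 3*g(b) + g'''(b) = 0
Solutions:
 g(b) = C3*exp(-3^(1/3)*b) + (C1*sin(3^(5/6)*b/2) + C2*cos(3^(5/6)*b/2))*exp(3^(1/3)*b/2)


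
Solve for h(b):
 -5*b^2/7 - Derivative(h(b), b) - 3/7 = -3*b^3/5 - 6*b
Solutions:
 h(b) = C1 + 3*b^4/20 - 5*b^3/21 + 3*b^2 - 3*b/7


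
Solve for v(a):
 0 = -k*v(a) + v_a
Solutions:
 v(a) = C1*exp(a*k)


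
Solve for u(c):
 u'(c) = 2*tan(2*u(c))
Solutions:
 u(c) = -asin(C1*exp(4*c))/2 + pi/2
 u(c) = asin(C1*exp(4*c))/2


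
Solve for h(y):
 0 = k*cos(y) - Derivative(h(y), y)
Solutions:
 h(y) = C1 + k*sin(y)


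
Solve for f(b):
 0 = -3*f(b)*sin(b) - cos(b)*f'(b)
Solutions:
 f(b) = C1*cos(b)^3


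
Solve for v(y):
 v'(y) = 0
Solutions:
 v(y) = C1


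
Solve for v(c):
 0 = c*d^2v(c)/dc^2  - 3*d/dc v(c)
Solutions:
 v(c) = C1 + C2*c^4


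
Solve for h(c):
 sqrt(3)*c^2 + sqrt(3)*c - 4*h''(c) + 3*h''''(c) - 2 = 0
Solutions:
 h(c) = C1 + C2*c + C3*exp(-2*sqrt(3)*c/3) + C4*exp(2*sqrt(3)*c/3) + sqrt(3)*c^4/48 + sqrt(3)*c^3/24 + c^2*(-4 + 3*sqrt(3))/16


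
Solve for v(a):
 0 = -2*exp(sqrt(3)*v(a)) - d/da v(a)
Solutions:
 v(a) = sqrt(3)*(2*log(1/(C1 + 2*a)) - log(3))/6


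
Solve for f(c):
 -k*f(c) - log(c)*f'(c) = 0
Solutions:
 f(c) = C1*exp(-k*li(c))


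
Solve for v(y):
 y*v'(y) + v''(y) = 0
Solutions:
 v(y) = C1 + C2*erf(sqrt(2)*y/2)


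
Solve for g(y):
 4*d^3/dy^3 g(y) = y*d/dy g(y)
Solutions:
 g(y) = C1 + Integral(C2*airyai(2^(1/3)*y/2) + C3*airybi(2^(1/3)*y/2), y)


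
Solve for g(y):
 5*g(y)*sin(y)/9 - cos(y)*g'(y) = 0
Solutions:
 g(y) = C1/cos(y)^(5/9)


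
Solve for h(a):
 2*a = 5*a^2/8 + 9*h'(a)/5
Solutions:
 h(a) = C1 - 25*a^3/216 + 5*a^2/9


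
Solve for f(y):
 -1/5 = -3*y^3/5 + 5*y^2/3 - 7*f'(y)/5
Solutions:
 f(y) = C1 - 3*y^4/28 + 25*y^3/63 + y/7


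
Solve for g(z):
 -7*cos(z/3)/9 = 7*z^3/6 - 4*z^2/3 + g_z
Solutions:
 g(z) = C1 - 7*z^4/24 + 4*z^3/9 - 7*sin(z/3)/3


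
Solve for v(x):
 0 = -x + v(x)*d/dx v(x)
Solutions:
 v(x) = -sqrt(C1 + x^2)
 v(x) = sqrt(C1 + x^2)


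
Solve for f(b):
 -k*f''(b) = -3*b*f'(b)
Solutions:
 f(b) = C1 + C2*erf(sqrt(6)*b*sqrt(-1/k)/2)/sqrt(-1/k)


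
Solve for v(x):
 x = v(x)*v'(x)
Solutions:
 v(x) = -sqrt(C1 + x^2)
 v(x) = sqrt(C1 + x^2)


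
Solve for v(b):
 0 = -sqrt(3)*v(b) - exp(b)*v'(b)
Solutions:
 v(b) = C1*exp(sqrt(3)*exp(-b))


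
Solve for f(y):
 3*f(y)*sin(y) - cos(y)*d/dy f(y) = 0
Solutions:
 f(y) = C1/cos(y)^3


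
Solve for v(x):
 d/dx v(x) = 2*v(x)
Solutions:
 v(x) = C1*exp(2*x)


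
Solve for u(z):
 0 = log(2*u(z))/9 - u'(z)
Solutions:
 -9*Integral(1/(log(_y) + log(2)), (_y, u(z))) = C1 - z


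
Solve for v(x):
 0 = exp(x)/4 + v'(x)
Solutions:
 v(x) = C1 - exp(x)/4


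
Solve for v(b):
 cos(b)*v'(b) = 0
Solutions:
 v(b) = C1


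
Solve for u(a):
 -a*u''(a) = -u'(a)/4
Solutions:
 u(a) = C1 + C2*a^(5/4)


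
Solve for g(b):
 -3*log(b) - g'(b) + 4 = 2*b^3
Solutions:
 g(b) = C1 - b^4/2 - 3*b*log(b) + 7*b


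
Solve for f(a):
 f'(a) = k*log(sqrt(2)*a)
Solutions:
 f(a) = C1 + a*k*log(a) - a*k + a*k*log(2)/2


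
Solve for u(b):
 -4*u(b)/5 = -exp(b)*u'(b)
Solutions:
 u(b) = C1*exp(-4*exp(-b)/5)


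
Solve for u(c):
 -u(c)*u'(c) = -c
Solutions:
 u(c) = -sqrt(C1 + c^2)
 u(c) = sqrt(C1 + c^2)


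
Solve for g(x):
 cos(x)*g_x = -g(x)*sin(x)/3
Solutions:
 g(x) = C1*cos(x)^(1/3)


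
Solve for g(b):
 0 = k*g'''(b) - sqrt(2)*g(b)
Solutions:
 g(b) = C1*exp(2^(1/6)*b*(1/k)^(1/3)) + C2*exp(2^(1/6)*b*(-1 + sqrt(3)*I)*(1/k)^(1/3)/2) + C3*exp(-2^(1/6)*b*(1 + sqrt(3)*I)*(1/k)^(1/3)/2)


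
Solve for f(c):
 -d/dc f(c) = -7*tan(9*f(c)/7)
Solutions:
 f(c) = -7*asin(C1*exp(9*c))/9 + 7*pi/9
 f(c) = 7*asin(C1*exp(9*c))/9


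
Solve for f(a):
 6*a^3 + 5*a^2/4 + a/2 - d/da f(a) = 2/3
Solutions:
 f(a) = C1 + 3*a^4/2 + 5*a^3/12 + a^2/4 - 2*a/3


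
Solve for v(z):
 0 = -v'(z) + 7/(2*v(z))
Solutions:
 v(z) = -sqrt(C1 + 7*z)
 v(z) = sqrt(C1 + 7*z)


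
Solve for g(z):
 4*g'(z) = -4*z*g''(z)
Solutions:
 g(z) = C1 + C2*log(z)


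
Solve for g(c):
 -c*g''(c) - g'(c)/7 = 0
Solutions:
 g(c) = C1 + C2*c^(6/7)


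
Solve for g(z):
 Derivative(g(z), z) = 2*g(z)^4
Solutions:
 g(z) = (-1/(C1 + 6*z))^(1/3)
 g(z) = (-1/(C1 + 2*z))^(1/3)*(-3^(2/3) - 3*3^(1/6)*I)/6
 g(z) = (-1/(C1 + 2*z))^(1/3)*(-3^(2/3) + 3*3^(1/6)*I)/6


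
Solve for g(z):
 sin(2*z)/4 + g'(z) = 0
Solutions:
 g(z) = C1 + cos(2*z)/8


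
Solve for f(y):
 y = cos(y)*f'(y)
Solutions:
 f(y) = C1 + Integral(y/cos(y), y)


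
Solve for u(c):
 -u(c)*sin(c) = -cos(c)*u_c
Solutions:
 u(c) = C1/cos(c)


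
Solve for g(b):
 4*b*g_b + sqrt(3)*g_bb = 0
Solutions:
 g(b) = C1 + C2*erf(sqrt(2)*3^(3/4)*b/3)


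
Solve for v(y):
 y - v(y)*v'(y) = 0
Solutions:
 v(y) = -sqrt(C1 + y^2)
 v(y) = sqrt(C1 + y^2)


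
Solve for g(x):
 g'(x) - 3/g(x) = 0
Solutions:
 g(x) = -sqrt(C1 + 6*x)
 g(x) = sqrt(C1 + 6*x)


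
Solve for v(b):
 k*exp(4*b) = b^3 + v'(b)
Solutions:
 v(b) = C1 - b^4/4 + k*exp(4*b)/4


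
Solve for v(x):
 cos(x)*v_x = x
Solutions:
 v(x) = C1 + Integral(x/cos(x), x)


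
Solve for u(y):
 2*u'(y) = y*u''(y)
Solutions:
 u(y) = C1 + C2*y^3


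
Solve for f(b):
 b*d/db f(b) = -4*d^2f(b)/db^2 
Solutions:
 f(b) = C1 + C2*erf(sqrt(2)*b/4)


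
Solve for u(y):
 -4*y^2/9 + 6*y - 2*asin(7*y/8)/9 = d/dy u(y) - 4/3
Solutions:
 u(y) = C1 - 4*y^3/27 + 3*y^2 - 2*y*asin(7*y/8)/9 + 4*y/3 - 2*sqrt(64 - 49*y^2)/63


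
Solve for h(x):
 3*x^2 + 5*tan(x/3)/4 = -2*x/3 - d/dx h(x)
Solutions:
 h(x) = C1 - x^3 - x^2/3 + 15*log(cos(x/3))/4


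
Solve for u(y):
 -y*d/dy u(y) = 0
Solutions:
 u(y) = C1


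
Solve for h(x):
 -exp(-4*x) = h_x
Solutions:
 h(x) = C1 + exp(-4*x)/4


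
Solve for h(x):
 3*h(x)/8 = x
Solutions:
 h(x) = 8*x/3


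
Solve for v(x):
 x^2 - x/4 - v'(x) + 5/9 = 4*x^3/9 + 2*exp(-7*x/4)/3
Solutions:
 v(x) = C1 - x^4/9 + x^3/3 - x^2/8 + 5*x/9 + 8*exp(-7*x/4)/21


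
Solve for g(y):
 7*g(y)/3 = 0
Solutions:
 g(y) = 0


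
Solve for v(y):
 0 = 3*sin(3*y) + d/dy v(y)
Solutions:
 v(y) = C1 + cos(3*y)


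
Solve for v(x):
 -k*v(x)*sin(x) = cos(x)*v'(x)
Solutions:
 v(x) = C1*exp(k*log(cos(x)))


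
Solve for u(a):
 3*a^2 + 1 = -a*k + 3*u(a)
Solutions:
 u(a) = a^2 + a*k/3 + 1/3


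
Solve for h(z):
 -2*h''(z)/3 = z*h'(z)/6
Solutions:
 h(z) = C1 + C2*erf(sqrt(2)*z/4)


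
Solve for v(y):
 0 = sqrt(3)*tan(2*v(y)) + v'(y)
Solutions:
 v(y) = -asin(C1*exp(-2*sqrt(3)*y))/2 + pi/2
 v(y) = asin(C1*exp(-2*sqrt(3)*y))/2


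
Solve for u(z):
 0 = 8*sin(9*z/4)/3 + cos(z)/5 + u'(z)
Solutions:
 u(z) = C1 - sin(z)/5 + 32*cos(9*z/4)/27


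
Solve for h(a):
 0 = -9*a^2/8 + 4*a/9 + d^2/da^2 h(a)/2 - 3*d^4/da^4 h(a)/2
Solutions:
 h(a) = C1 + C2*a + C3*exp(-sqrt(3)*a/3) + C4*exp(sqrt(3)*a/3) + 3*a^4/16 - 4*a^3/27 + 27*a^2/4


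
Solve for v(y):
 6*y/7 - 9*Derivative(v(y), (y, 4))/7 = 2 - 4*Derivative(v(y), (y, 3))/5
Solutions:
 v(y) = C1 + C2*y + C3*y^2 + C4*exp(28*y/45) - 5*y^4/112 + 305*y^3/2352


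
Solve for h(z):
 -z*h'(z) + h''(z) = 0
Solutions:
 h(z) = C1 + C2*erfi(sqrt(2)*z/2)


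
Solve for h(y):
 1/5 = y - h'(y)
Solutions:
 h(y) = C1 + y^2/2 - y/5


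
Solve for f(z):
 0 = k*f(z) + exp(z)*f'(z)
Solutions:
 f(z) = C1*exp(k*exp(-z))


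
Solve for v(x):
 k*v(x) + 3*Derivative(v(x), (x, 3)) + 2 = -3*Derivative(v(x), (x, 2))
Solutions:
 v(x) = C1*exp(-x*((9*k/2 + sqrt((9*k + 2)^2 - 4)/2 + 1)^(1/3) + 1 + (9*k/2 + sqrt((9*k + 2)^2 - 4)/2 + 1)^(-1/3))/3) + C2*exp(x*((9*k/2 + sqrt((9*k + 2)^2 - 4)/2 + 1)^(1/3) - sqrt(3)*I*(9*k/2 + sqrt((9*k + 2)^2 - 4)/2 + 1)^(1/3) - 2 - 4/((-1 + sqrt(3)*I)*(9*k/2 + sqrt((9*k + 2)^2 - 4)/2 + 1)^(1/3)))/6) + C3*exp(x*((9*k/2 + sqrt((9*k + 2)^2 - 4)/2 + 1)^(1/3) + sqrt(3)*I*(9*k/2 + sqrt((9*k + 2)^2 - 4)/2 + 1)^(1/3) - 2 + 4/((1 + sqrt(3)*I)*(9*k/2 + sqrt((9*k + 2)^2 - 4)/2 + 1)^(1/3)))/6) - 2/k


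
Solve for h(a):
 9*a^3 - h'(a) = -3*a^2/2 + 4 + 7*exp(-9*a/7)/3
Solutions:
 h(a) = C1 + 9*a^4/4 + a^3/2 - 4*a + 49*exp(-9*a/7)/27


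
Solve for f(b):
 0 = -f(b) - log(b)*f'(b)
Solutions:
 f(b) = C1*exp(-li(b))


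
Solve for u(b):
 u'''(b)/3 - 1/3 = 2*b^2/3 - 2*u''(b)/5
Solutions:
 u(b) = C1 + C2*b + C3*exp(-6*b/5) + 5*b^4/36 - 25*b^3/54 + 85*b^2/54


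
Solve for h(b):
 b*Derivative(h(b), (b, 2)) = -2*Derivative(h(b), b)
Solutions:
 h(b) = C1 + C2/b


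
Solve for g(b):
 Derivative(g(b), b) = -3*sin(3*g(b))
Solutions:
 g(b) = -acos((-C1 - exp(18*b))/(C1 - exp(18*b)))/3 + 2*pi/3
 g(b) = acos((-C1 - exp(18*b))/(C1 - exp(18*b)))/3


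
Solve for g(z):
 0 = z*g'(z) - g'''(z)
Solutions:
 g(z) = C1 + Integral(C2*airyai(z) + C3*airybi(z), z)


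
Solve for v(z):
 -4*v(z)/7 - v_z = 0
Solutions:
 v(z) = C1*exp(-4*z/7)


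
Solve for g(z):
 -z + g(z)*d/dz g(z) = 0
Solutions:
 g(z) = -sqrt(C1 + z^2)
 g(z) = sqrt(C1 + z^2)


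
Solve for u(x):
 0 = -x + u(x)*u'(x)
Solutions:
 u(x) = -sqrt(C1 + x^2)
 u(x) = sqrt(C1 + x^2)


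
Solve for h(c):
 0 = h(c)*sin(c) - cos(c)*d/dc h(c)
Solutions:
 h(c) = C1/cos(c)


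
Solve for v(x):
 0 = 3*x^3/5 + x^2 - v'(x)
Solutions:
 v(x) = C1 + 3*x^4/20 + x^3/3


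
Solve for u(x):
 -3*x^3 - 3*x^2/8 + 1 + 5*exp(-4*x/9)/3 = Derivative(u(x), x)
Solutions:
 u(x) = C1 - 3*x^4/4 - x^3/8 + x - 15*exp(-4*x/9)/4


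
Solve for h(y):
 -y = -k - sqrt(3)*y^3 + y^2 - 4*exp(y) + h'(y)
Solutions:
 h(y) = C1 + k*y + sqrt(3)*y^4/4 - y^3/3 - y^2/2 + 4*exp(y)


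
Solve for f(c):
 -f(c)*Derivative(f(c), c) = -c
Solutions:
 f(c) = -sqrt(C1 + c^2)
 f(c) = sqrt(C1 + c^2)


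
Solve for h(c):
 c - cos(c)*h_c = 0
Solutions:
 h(c) = C1 + Integral(c/cos(c), c)


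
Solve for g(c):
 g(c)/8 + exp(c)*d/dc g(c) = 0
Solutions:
 g(c) = C1*exp(exp(-c)/8)


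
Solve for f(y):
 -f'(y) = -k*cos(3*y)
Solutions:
 f(y) = C1 + k*sin(3*y)/3


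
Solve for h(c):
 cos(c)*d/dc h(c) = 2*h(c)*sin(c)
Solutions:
 h(c) = C1/cos(c)^2


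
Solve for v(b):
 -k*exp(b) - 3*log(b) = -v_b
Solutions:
 v(b) = C1 + 3*b*log(b) - 3*b + k*exp(b)


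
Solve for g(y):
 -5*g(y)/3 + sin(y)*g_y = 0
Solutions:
 g(y) = C1*(cos(y) - 1)^(5/6)/(cos(y) + 1)^(5/6)


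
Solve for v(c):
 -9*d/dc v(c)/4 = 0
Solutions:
 v(c) = C1


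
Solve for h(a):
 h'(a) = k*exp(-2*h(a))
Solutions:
 h(a) = log(-sqrt(C1 + 2*a*k))
 h(a) = log(C1 + 2*a*k)/2


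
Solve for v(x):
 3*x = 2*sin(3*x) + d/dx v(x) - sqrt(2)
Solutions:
 v(x) = C1 + 3*x^2/2 + sqrt(2)*x + 2*cos(3*x)/3


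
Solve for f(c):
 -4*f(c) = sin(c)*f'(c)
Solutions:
 f(c) = C1*(cos(c)^2 + 2*cos(c) + 1)/(cos(c)^2 - 2*cos(c) + 1)


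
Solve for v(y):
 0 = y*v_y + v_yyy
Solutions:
 v(y) = C1 + Integral(C2*airyai(-y) + C3*airybi(-y), y)


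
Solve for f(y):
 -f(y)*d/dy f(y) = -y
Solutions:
 f(y) = -sqrt(C1 + y^2)
 f(y) = sqrt(C1 + y^2)


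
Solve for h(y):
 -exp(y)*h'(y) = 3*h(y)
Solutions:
 h(y) = C1*exp(3*exp(-y))


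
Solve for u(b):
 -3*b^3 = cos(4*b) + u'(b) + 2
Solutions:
 u(b) = C1 - 3*b^4/4 - 2*b - sin(4*b)/4


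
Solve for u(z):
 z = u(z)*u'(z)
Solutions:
 u(z) = -sqrt(C1 + z^2)
 u(z) = sqrt(C1 + z^2)


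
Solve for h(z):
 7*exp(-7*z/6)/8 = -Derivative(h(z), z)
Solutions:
 h(z) = C1 + 3*exp(-7*z/6)/4


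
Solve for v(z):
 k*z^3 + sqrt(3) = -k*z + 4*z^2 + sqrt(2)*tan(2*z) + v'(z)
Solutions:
 v(z) = C1 + k*z^4/4 + k*z^2/2 - 4*z^3/3 + sqrt(3)*z + sqrt(2)*log(cos(2*z))/2


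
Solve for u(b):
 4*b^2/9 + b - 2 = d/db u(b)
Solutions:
 u(b) = C1 + 4*b^3/27 + b^2/2 - 2*b


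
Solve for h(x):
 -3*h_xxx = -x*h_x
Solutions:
 h(x) = C1 + Integral(C2*airyai(3^(2/3)*x/3) + C3*airybi(3^(2/3)*x/3), x)


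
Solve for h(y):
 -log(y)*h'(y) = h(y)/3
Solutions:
 h(y) = C1*exp(-li(y)/3)


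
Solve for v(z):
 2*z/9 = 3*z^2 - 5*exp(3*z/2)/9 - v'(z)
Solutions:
 v(z) = C1 + z^3 - z^2/9 - 10*exp(3*z/2)/27


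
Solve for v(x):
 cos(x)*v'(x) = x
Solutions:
 v(x) = C1 + Integral(x/cos(x), x)


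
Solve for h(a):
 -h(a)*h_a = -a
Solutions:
 h(a) = -sqrt(C1 + a^2)
 h(a) = sqrt(C1 + a^2)


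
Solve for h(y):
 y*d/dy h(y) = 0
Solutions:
 h(y) = C1


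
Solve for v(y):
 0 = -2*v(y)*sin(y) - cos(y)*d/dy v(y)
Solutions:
 v(y) = C1*cos(y)^2


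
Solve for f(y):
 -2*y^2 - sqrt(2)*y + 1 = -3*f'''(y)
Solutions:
 f(y) = C1 + C2*y + C3*y^2 + y^5/90 + sqrt(2)*y^4/72 - y^3/18


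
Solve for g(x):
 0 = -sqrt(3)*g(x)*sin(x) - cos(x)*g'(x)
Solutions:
 g(x) = C1*cos(x)^(sqrt(3))


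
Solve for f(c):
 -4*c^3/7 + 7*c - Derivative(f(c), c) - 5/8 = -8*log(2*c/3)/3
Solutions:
 f(c) = C1 - c^4/7 + 7*c^2/2 + 8*c*log(c)/3 - 79*c/24 - 8*c*log(3)/3 + 8*c*log(2)/3


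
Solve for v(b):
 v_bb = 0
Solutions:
 v(b) = C1 + C2*b


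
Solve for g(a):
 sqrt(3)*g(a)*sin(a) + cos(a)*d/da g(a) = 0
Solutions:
 g(a) = C1*cos(a)^(sqrt(3))


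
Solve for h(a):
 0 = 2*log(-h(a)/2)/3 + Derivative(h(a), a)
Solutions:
 3*Integral(1/(log(-_y) - log(2)), (_y, h(a)))/2 = C1 - a


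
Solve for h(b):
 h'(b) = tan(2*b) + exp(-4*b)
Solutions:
 h(b) = C1 + log(tan(2*b)^2 + 1)/4 - exp(-4*b)/4


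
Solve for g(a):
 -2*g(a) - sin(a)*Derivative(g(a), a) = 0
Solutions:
 g(a) = C1*(cos(a) + 1)/(cos(a) - 1)


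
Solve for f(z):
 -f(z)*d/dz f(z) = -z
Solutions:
 f(z) = -sqrt(C1 + z^2)
 f(z) = sqrt(C1 + z^2)


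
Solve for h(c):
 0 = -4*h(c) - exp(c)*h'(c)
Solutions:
 h(c) = C1*exp(4*exp(-c))


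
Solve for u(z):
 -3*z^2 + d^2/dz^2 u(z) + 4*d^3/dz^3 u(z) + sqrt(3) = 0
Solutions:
 u(z) = C1 + C2*z + C3*exp(-z/4) + z^4/4 - 4*z^3 + z^2*(48 - sqrt(3)/2)


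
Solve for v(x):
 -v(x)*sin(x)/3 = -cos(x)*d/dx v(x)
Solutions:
 v(x) = C1/cos(x)^(1/3)


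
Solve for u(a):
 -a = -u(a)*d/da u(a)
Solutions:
 u(a) = -sqrt(C1 + a^2)
 u(a) = sqrt(C1 + a^2)


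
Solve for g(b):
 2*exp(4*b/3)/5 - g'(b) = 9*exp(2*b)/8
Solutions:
 g(b) = C1 + 3*exp(4*b/3)/10 - 9*exp(2*b)/16


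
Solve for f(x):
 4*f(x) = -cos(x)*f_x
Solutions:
 f(x) = C1*(sin(x)^2 - 2*sin(x) + 1)/(sin(x)^2 + 2*sin(x) + 1)


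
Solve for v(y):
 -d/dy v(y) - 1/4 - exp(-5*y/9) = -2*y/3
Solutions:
 v(y) = C1 + y^2/3 - y/4 + 9*exp(-5*y/9)/5


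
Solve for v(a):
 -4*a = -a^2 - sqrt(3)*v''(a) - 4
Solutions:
 v(a) = C1 + C2*a - sqrt(3)*a^4/36 + 2*sqrt(3)*a^3/9 - 2*sqrt(3)*a^2/3


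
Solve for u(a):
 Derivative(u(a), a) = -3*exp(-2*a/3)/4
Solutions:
 u(a) = C1 + 9*exp(-2*a/3)/8


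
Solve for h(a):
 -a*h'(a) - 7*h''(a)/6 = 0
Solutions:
 h(a) = C1 + C2*erf(sqrt(21)*a/7)


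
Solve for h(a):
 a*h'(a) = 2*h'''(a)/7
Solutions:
 h(a) = C1 + Integral(C2*airyai(2^(2/3)*7^(1/3)*a/2) + C3*airybi(2^(2/3)*7^(1/3)*a/2), a)


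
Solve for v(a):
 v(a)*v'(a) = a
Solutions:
 v(a) = -sqrt(C1 + a^2)
 v(a) = sqrt(C1 + a^2)


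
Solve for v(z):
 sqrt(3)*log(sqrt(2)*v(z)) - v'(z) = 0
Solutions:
 -2*sqrt(3)*Integral(1/(2*log(_y) + log(2)), (_y, v(z)))/3 = C1 - z


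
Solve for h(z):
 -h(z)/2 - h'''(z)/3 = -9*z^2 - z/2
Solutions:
 h(z) = C3*exp(-2^(2/3)*3^(1/3)*z/2) + 18*z^2 + z + (C1*sin(2^(2/3)*3^(5/6)*z/4) + C2*cos(2^(2/3)*3^(5/6)*z/4))*exp(2^(2/3)*3^(1/3)*z/4)


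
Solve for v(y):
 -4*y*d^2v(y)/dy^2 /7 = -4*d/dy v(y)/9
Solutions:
 v(y) = C1 + C2*y^(16/9)


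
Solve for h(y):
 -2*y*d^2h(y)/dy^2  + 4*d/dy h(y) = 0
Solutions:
 h(y) = C1 + C2*y^3


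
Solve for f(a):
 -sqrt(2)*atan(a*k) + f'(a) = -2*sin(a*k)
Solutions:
 f(a) = C1 - 2*Piecewise((-cos(a*k)/k, Ne(k, 0)), (0, True)) + sqrt(2)*Piecewise((a*atan(a*k) - log(a^2*k^2 + 1)/(2*k), Ne(k, 0)), (0, True))


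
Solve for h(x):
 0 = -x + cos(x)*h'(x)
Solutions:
 h(x) = C1 + Integral(x/cos(x), x)


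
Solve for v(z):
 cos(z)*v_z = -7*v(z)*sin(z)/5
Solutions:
 v(z) = C1*cos(z)^(7/5)


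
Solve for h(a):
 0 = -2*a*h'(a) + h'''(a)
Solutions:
 h(a) = C1 + Integral(C2*airyai(2^(1/3)*a) + C3*airybi(2^(1/3)*a), a)


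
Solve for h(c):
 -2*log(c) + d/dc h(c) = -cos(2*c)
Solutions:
 h(c) = C1 + 2*c*log(c) - 2*c - sin(2*c)/2


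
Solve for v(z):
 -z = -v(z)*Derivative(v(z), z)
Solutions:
 v(z) = -sqrt(C1 + z^2)
 v(z) = sqrt(C1 + z^2)


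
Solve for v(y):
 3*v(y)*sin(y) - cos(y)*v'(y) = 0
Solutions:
 v(y) = C1/cos(y)^3


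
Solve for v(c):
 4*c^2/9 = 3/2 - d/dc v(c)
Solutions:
 v(c) = C1 - 4*c^3/27 + 3*c/2


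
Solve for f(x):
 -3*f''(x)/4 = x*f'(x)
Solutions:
 f(x) = C1 + C2*erf(sqrt(6)*x/3)


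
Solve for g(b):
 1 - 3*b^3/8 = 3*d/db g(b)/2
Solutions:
 g(b) = C1 - b^4/16 + 2*b/3


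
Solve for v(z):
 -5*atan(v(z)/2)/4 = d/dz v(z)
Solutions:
 Integral(1/atan(_y/2), (_y, v(z))) = C1 - 5*z/4


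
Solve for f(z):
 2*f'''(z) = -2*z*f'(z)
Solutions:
 f(z) = C1 + Integral(C2*airyai(-z) + C3*airybi(-z), z)


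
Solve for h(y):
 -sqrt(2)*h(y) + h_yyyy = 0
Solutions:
 h(y) = C1*exp(-2^(1/8)*y) + C2*exp(2^(1/8)*y) + C3*sin(2^(1/8)*y) + C4*cos(2^(1/8)*y)


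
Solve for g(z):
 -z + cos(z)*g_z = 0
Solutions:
 g(z) = C1 + Integral(z/cos(z), z)


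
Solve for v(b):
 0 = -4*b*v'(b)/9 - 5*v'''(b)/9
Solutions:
 v(b) = C1 + Integral(C2*airyai(-10^(2/3)*b/5) + C3*airybi(-10^(2/3)*b/5), b)


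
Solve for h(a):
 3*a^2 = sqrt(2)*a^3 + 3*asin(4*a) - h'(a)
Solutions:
 h(a) = C1 + sqrt(2)*a^4/4 - a^3 + 3*a*asin(4*a) + 3*sqrt(1 - 16*a^2)/4


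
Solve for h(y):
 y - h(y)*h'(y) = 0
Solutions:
 h(y) = -sqrt(C1 + y^2)
 h(y) = sqrt(C1 + y^2)


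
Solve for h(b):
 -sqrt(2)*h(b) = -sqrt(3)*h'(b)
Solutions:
 h(b) = C1*exp(sqrt(6)*b/3)


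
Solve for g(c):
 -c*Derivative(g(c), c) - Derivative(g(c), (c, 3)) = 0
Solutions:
 g(c) = C1 + Integral(C2*airyai(-c) + C3*airybi(-c), c)


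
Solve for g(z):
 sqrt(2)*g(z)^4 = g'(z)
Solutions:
 g(z) = (-1/(C1 + 3*sqrt(2)*z))^(1/3)
 g(z) = (-1/(C1 + sqrt(2)*z))^(1/3)*(-3^(2/3) - 3*3^(1/6)*I)/6
 g(z) = (-1/(C1 + sqrt(2)*z))^(1/3)*(-3^(2/3) + 3*3^(1/6)*I)/6


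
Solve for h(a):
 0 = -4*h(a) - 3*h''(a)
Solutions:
 h(a) = C1*sin(2*sqrt(3)*a/3) + C2*cos(2*sqrt(3)*a/3)


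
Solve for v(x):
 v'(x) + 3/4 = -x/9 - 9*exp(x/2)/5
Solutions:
 v(x) = C1 - x^2/18 - 3*x/4 - 18*exp(x/2)/5


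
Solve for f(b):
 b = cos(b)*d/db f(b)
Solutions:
 f(b) = C1 + Integral(b/cos(b), b)


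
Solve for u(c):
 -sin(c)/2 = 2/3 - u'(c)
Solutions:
 u(c) = C1 + 2*c/3 - cos(c)/2


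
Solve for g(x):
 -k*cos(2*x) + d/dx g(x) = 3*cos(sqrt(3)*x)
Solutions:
 g(x) = C1 + k*sin(2*x)/2 + sqrt(3)*sin(sqrt(3)*x)


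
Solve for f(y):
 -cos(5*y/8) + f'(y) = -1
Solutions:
 f(y) = C1 - y + 8*sin(5*y/8)/5


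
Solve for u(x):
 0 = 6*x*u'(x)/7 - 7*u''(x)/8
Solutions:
 u(x) = C1 + C2*erfi(2*sqrt(6)*x/7)


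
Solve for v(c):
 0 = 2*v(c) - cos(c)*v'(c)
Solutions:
 v(c) = C1*(sin(c) + 1)/(sin(c) - 1)


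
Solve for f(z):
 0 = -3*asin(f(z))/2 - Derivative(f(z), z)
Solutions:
 Integral(1/asin(_y), (_y, f(z))) = C1 - 3*z/2


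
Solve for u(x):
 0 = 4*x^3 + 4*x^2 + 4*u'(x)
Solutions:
 u(x) = C1 - x^4/4 - x^3/3


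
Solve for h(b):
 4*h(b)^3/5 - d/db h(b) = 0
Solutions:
 h(b) = -sqrt(10)*sqrt(-1/(C1 + 4*b))/2
 h(b) = sqrt(10)*sqrt(-1/(C1 + 4*b))/2


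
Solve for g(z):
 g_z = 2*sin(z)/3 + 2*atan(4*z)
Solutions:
 g(z) = C1 + 2*z*atan(4*z) - log(16*z^2 + 1)/4 - 2*cos(z)/3


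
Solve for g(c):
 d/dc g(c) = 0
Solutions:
 g(c) = C1


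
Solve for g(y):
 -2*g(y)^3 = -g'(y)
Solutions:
 g(y) = -sqrt(2)*sqrt(-1/(C1 + 2*y))/2
 g(y) = sqrt(2)*sqrt(-1/(C1 + 2*y))/2


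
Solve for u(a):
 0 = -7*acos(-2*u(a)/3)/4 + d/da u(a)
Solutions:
 Integral(1/acos(-2*_y/3), (_y, u(a))) = C1 + 7*a/4


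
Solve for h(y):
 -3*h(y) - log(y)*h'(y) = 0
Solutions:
 h(y) = C1*exp(-3*li(y))


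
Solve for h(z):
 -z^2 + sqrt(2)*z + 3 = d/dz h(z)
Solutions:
 h(z) = C1 - z^3/3 + sqrt(2)*z^2/2 + 3*z


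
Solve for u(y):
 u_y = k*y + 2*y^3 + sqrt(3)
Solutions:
 u(y) = C1 + k*y^2/2 + y^4/2 + sqrt(3)*y


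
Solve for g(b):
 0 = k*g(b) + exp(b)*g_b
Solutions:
 g(b) = C1*exp(k*exp(-b))


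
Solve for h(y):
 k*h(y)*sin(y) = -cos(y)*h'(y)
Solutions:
 h(y) = C1*exp(k*log(cos(y)))


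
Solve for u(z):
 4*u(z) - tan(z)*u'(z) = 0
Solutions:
 u(z) = C1*sin(z)^4


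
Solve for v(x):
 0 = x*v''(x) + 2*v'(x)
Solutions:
 v(x) = C1 + C2/x


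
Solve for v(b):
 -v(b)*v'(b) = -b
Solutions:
 v(b) = -sqrt(C1 + b^2)
 v(b) = sqrt(C1 + b^2)


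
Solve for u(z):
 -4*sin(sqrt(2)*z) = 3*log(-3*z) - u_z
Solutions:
 u(z) = C1 + 3*z*log(-z) - 3*z + 3*z*log(3) - 2*sqrt(2)*cos(sqrt(2)*z)


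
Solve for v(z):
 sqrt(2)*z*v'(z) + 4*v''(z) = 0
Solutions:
 v(z) = C1 + C2*erf(2^(3/4)*z/4)


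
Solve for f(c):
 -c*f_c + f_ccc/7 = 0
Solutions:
 f(c) = C1 + Integral(C2*airyai(7^(1/3)*c) + C3*airybi(7^(1/3)*c), c)


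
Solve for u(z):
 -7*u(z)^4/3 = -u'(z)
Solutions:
 u(z) = (-1/(C1 + 7*z))^(1/3)
 u(z) = (-1/(C1 + 7*z))^(1/3)*(-1 - sqrt(3)*I)/2
 u(z) = (-1/(C1 + 7*z))^(1/3)*(-1 + sqrt(3)*I)/2


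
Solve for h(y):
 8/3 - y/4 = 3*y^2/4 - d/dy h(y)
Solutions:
 h(y) = C1 + y^3/4 + y^2/8 - 8*y/3


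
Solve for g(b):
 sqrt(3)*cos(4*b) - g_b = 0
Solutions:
 g(b) = C1 + sqrt(3)*sin(4*b)/4


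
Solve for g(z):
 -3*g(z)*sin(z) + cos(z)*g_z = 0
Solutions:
 g(z) = C1/cos(z)^3


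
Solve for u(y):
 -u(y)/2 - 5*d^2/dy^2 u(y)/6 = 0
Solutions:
 u(y) = C1*sin(sqrt(15)*y/5) + C2*cos(sqrt(15)*y/5)


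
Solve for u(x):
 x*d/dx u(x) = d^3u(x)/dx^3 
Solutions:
 u(x) = C1 + Integral(C2*airyai(x) + C3*airybi(x), x)


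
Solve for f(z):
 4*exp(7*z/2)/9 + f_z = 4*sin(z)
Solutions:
 f(z) = C1 - 8*exp(7*z/2)/63 - 4*cos(z)


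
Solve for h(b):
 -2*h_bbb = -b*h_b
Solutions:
 h(b) = C1 + Integral(C2*airyai(2^(2/3)*b/2) + C3*airybi(2^(2/3)*b/2), b)


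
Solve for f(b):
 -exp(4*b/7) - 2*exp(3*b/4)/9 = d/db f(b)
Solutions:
 f(b) = C1 - 7*exp(4*b/7)/4 - 8*exp(3*b/4)/27


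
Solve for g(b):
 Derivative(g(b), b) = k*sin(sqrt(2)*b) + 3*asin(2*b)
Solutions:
 g(b) = C1 + 3*b*asin(2*b) - sqrt(2)*k*cos(sqrt(2)*b)/2 + 3*sqrt(1 - 4*b^2)/2


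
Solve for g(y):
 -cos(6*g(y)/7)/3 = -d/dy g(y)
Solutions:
 -y/3 - 7*log(sin(6*g(y)/7) - 1)/12 + 7*log(sin(6*g(y)/7) + 1)/12 = C1


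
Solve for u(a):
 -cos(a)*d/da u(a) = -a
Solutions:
 u(a) = C1 + Integral(a/cos(a), a)


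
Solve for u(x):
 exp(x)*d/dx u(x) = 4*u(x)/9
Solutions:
 u(x) = C1*exp(-4*exp(-x)/9)


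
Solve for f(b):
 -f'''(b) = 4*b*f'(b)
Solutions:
 f(b) = C1 + Integral(C2*airyai(-2^(2/3)*b) + C3*airybi(-2^(2/3)*b), b)


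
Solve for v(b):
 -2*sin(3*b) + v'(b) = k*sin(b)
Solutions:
 v(b) = C1 - k*cos(b) - 2*cos(3*b)/3


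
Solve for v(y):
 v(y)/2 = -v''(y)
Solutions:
 v(y) = C1*sin(sqrt(2)*y/2) + C2*cos(sqrt(2)*y/2)


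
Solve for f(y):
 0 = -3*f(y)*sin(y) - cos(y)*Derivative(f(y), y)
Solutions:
 f(y) = C1*cos(y)^3


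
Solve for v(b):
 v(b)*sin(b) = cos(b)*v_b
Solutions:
 v(b) = C1/cos(b)


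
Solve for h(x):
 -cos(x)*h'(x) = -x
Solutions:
 h(x) = C1 + Integral(x/cos(x), x)


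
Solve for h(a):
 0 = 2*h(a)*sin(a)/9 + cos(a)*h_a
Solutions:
 h(a) = C1*cos(a)^(2/9)


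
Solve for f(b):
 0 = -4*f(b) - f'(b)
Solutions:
 f(b) = C1*exp(-4*b)


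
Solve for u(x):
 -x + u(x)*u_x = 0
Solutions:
 u(x) = -sqrt(C1 + x^2)
 u(x) = sqrt(C1 + x^2)


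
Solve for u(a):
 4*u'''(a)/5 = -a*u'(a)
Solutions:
 u(a) = C1 + Integral(C2*airyai(-10^(1/3)*a/2) + C3*airybi(-10^(1/3)*a/2), a)


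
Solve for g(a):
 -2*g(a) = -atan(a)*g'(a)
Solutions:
 g(a) = C1*exp(2*Integral(1/atan(a), a))


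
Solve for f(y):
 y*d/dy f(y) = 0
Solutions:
 f(y) = C1


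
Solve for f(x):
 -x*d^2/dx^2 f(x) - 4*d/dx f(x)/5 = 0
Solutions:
 f(x) = C1 + C2*x^(1/5)


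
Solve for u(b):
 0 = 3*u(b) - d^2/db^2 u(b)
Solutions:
 u(b) = C1*exp(-sqrt(3)*b) + C2*exp(sqrt(3)*b)


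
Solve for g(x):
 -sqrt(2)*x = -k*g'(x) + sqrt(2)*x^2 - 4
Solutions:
 g(x) = C1 + sqrt(2)*x^3/(3*k) + sqrt(2)*x^2/(2*k) - 4*x/k


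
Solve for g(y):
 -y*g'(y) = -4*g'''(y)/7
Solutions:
 g(y) = C1 + Integral(C2*airyai(14^(1/3)*y/2) + C3*airybi(14^(1/3)*y/2), y)


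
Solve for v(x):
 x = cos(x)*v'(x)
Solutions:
 v(x) = C1 + Integral(x/cos(x), x)


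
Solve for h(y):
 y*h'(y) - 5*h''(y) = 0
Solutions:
 h(y) = C1 + C2*erfi(sqrt(10)*y/10)


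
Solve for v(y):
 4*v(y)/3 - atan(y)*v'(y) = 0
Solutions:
 v(y) = C1*exp(4*Integral(1/atan(y), y)/3)


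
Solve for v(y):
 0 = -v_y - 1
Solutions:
 v(y) = C1 - y


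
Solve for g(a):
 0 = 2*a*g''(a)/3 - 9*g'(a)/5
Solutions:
 g(a) = C1 + C2*a^(37/10)


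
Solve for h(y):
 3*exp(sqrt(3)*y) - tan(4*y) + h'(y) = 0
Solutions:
 h(y) = C1 - sqrt(3)*exp(sqrt(3)*y) - log(cos(4*y))/4


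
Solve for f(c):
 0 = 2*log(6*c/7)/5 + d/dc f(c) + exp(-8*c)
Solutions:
 f(c) = C1 - 2*c*log(c)/5 + 2*c*(-log(6) + 1 + log(7))/5 + exp(-8*c)/8


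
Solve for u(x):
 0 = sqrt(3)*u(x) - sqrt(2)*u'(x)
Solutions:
 u(x) = C1*exp(sqrt(6)*x/2)


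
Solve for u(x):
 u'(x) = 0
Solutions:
 u(x) = C1


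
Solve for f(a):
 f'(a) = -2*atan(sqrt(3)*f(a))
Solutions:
 Integral(1/atan(sqrt(3)*_y), (_y, f(a))) = C1 - 2*a


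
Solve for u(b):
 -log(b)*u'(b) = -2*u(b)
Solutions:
 u(b) = C1*exp(2*li(b))


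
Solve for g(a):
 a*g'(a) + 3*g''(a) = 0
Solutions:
 g(a) = C1 + C2*erf(sqrt(6)*a/6)


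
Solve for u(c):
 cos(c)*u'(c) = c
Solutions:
 u(c) = C1 + Integral(c/cos(c), c)
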